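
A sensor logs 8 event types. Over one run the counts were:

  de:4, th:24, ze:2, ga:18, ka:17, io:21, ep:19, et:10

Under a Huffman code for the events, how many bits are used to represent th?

Build the tree from the bottom:
ze(2) + de(4) → 6
6 + et(10) → 16
16 + ka(17) → 33
ga(18) + ep(19) → 37
io(21) + th(24) → 45
33 + 37 → 70
45 + 70 → 115
The subtree containing th is merged 2 times, so code length = 2.

2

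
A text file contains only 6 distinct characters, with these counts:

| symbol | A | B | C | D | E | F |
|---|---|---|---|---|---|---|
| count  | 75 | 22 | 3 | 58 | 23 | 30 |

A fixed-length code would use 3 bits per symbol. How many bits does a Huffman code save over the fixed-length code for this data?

138

Fixed-length: 3 bits × 211 symbols = 633 bits.
Huffman merges:
combine C(3), B(22) → 25
combine E(23), 25 → 48
combine F(30), 48 → 78
combine D(58), A(75) → 133
combine 78, 133 → 211
Huffman total = 25 + 48 + 78 + 133 + 211 = 495 bits.
Saving = 633 − 495 = 138 bits.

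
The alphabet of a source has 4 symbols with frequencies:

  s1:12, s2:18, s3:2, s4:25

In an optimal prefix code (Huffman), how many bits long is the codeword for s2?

2

Huffman merges, smallest pair first:
merge s3(2) and s1(12): 14
merge 14 and s2(18): 32
merge s4(25) and 32: 57
The subtree containing s2 is merged 2 times, so code length = 2.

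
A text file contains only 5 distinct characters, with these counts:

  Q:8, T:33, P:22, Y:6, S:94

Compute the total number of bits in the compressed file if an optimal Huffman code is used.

282

Merge the two smallest weights repeatedly:
Y(6) + Q(8) → 14
14 + P(22) → 36
T(33) + 36 → 69
69 + S(94) → 163
Total encoded bits = sum of merged weights = 14 + 36 + 69 + 163 = 282.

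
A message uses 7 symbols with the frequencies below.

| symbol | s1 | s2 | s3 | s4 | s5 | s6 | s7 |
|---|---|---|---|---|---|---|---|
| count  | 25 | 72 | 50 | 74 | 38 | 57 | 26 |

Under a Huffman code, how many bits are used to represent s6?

3

Huffman merges, smallest pair first:
merge s1(25) and s7(26): 51
merge s5(38) and s3(50): 88
merge 51 and s6(57): 108
merge s2(72) and s4(74): 146
merge 88 and 108: 196
merge 146 and 196: 342
s6 sits 3 levels below the root, so its codeword is 3 bits.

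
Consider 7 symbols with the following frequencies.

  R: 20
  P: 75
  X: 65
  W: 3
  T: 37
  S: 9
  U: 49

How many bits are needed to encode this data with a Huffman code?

Merge the two smallest weights repeatedly:
merge W(3) and S(9): 12
merge 12 and R(20): 32
merge 32 and T(37): 69
merge U(49) and X(65): 114
merge 69 and P(75): 144
merge 114 and 144: 258
Total encoded bits = sum of merged weights = 12 + 32 + 69 + 114 + 144 + 258 = 629.

629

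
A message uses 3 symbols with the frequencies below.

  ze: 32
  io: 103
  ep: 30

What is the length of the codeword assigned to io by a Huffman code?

Build the tree from the bottom:
combine ep(30), ze(32) → 62
combine 62, io(103) → 165
io is merged only at the final step, so code length = 1.

1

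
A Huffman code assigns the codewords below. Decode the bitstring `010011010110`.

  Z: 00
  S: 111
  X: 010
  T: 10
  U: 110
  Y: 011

Read left to right; each codeword is recognised as soon as it completes (prefix code):
  010→X | 011→Y | 010→X | 110→U
Decoded message: XYXU

XYXU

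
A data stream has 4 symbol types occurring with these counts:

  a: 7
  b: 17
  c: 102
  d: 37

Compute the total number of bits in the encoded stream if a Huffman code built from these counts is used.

Greedily combine the two least-frequent nodes:
a(7) + b(17) → 24
24 + d(37) → 61
61 + c(102) → 163
Each symbol's bit-cost is frequency × depth; summing gives 248 bits (equivalently 24 + 61 + 163).

248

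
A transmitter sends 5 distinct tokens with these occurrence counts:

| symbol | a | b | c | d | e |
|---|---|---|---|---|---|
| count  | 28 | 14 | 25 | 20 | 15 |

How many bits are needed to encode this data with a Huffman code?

233

Greedily combine the two least-frequent nodes:
combine b(14), e(15) → 29
combine d(20), c(25) → 45
combine a(28), 29 → 57
combine 45, 57 → 102
Total encoded bits = sum of merged weights = 29 + 45 + 57 + 102 = 233.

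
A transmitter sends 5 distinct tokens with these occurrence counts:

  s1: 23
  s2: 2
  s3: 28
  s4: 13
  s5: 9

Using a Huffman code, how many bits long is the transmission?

157

Greedily combine the two least-frequent nodes:
merge s2(2) and s5(9): 11
merge 11 and s4(13): 24
merge s1(23) and 24: 47
merge s3(28) and 47: 75
Each symbol's bit-cost is frequency × depth; summing gives 157 bits (equivalently 11 + 24 + 47 + 75).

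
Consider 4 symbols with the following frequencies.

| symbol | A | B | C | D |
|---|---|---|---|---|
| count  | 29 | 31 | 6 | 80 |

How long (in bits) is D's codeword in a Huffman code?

1

Repeatedly merge the two smallest:
combine C(6), A(29) → 35
combine B(31), 35 → 66
combine 66, D(80) → 146
D is merged only at the final step, so code length = 1.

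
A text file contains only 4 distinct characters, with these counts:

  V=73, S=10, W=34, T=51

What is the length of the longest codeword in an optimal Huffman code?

Merge the two lowest-weight nodes at each step:
combine S(10), W(34) → 44
combine 44, T(51) → 95
combine V(73), 95 → 168
Maximum depth reached is 3.

3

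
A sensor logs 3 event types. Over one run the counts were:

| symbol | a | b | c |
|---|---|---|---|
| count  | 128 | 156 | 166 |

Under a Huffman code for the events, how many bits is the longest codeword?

2

Merge the two lowest-weight nodes at each step:
merge a(128) and b(156): 284
merge c(166) and 284: 450
Maximum depth reached is 2.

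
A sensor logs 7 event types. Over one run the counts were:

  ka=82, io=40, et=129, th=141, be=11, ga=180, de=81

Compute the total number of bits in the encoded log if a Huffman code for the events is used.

Greedily combine the two least-frequent nodes:
merge be(11) and io(40): 51
merge 51 and de(81): 132
merge ka(82) and et(129): 211
merge 132 and th(141): 273
merge ga(180) and 211: 391
merge 273 and 391: 664
Each symbol's bit-cost is frequency × depth; summing gives 1722 bits (equivalently 51 + 132 + 211 + 273 + 391 + 664).

1722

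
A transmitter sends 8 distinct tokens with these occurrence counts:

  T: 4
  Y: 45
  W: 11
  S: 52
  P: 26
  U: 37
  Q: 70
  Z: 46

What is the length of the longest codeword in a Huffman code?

Merge the two lowest-weight nodes at each step:
merge T(4) and W(11): 15
merge 15 and P(26): 41
merge U(37) and 41: 78
merge Y(45) and Z(46): 91
merge S(52) and Q(70): 122
merge 78 and 91: 169
merge 122 and 169: 291
Maximum depth reached is 5.

5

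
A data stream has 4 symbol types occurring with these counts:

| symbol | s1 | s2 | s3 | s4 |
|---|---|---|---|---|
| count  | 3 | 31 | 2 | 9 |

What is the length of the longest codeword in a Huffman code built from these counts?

Merge the two lowest-weight nodes at each step:
combine s3(2), s1(3) → 5
combine 5, s4(9) → 14
combine 14, s2(31) → 45
The first pair merged (s3, s1) ends up deepest, at depth 3.

3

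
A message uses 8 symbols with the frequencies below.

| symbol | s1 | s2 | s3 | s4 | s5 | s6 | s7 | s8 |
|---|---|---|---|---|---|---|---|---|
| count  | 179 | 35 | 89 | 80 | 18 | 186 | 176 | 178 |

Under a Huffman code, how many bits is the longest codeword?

Merge the two lowest-weight nodes at each step:
merge s5(18) and s2(35): 53
merge 53 and s4(80): 133
merge s3(89) and 133: 222
merge s7(176) and s8(178): 354
merge s1(179) and s6(186): 365
merge 222 and 354: 576
merge 365 and 576: 941
The rarest symbols sit at the bottom; the longest codeword is 5 bits.

5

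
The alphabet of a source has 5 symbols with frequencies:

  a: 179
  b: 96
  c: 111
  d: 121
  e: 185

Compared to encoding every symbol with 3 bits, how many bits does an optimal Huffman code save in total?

485

Fixed-length: 3 bits × 692 symbols = 2076 bits.
Huffman merges:
merge b(96) and c(111): 207
merge d(121) and a(179): 300
merge e(185) and 207: 392
merge 300 and 392: 692
Huffman total = 207 + 300 + 392 + 692 = 1591 bits.
Saving = 2076 − 1591 = 485 bits.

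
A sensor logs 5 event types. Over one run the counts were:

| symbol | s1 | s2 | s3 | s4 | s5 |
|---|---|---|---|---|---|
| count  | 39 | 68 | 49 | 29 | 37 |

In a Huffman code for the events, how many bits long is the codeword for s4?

3

Build the tree from the bottom:
s4(29) + s5(37) → 66
s1(39) + s3(49) → 88
66 + s2(68) → 134
88 + 134 → 222
s4 sits 3 levels below the root, so its codeword is 3 bits.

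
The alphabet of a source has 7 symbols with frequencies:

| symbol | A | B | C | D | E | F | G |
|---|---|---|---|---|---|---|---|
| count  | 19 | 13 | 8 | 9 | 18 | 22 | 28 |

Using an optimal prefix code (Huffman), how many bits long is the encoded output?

318

Build the Huffman tree bottom-up:
C(8) + D(9) → 17
B(13) + 17 → 30
E(18) + A(19) → 37
F(22) + G(28) → 50
30 + 37 → 67
50 + 67 → 117
The encoded length is the sum of every internal node's weight: 17 + 30 + 37 + 50 + 67 + 117 = 318 bits.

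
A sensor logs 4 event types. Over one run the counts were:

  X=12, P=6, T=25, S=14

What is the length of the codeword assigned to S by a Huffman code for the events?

2

Huffman merges, smallest pair first:
P(6) + X(12) → 18
S(14) + 18 → 32
T(25) + 32 → 57
The subtree containing S is merged 2 times, so code length = 2.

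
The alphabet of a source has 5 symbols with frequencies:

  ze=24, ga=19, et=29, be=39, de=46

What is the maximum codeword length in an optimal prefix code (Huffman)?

3

Merge the two lowest-weight nodes at each step:
combine ga(19), ze(24) → 43
combine et(29), be(39) → 68
combine 43, de(46) → 89
combine 68, 89 → 157
The first pair merged (ga, ze) ends up deepest, at depth 3.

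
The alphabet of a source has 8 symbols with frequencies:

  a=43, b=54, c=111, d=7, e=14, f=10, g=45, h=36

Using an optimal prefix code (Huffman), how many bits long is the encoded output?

843

Build the Huffman tree bottom-up:
merge d(7) and f(10): 17
merge e(14) and 17: 31
merge 31 and h(36): 67
merge a(43) and g(45): 88
merge b(54) and 67: 121
merge 88 and c(111): 199
merge 121 and 199: 320
The encoded length is the sum of every internal node's weight: 17 + 31 + 67 + 88 + 121 + 199 + 320 = 843 bits.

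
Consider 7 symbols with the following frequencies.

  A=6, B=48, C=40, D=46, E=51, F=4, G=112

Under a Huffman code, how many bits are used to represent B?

3

Build the tree from the bottom:
combine F(4), A(6) → 10
combine 10, C(40) → 50
combine D(46), B(48) → 94
combine 50, E(51) → 101
combine 94, 101 → 195
combine G(112), 195 → 307
The subtree containing B is merged 3 times, so code length = 3.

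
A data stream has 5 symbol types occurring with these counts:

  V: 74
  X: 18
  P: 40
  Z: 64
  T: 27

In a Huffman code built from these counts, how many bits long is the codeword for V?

2

Huffman merges, smallest pair first:
X(18) + T(27) → 45
P(40) + 45 → 85
Z(64) + V(74) → 138
85 + 138 → 223
V's leaf is at depth 2, giving a 2-bit codeword.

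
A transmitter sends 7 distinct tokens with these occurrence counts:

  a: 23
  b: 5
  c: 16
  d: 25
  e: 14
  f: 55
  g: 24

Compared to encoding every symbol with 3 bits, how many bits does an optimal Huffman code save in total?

61

Fixed-length: 3 bits × 162 symbols = 486 bits.
Huffman merges:
merge b(5) and e(14): 19
merge c(16) and 19: 35
merge a(23) and g(24): 47
merge d(25) and 35: 60
merge 47 and f(55): 102
merge 60 and 102: 162
Huffman total = 19 + 35 + 47 + 60 + 102 + 162 = 425 bits.
Saving = 486 − 425 = 61 bits.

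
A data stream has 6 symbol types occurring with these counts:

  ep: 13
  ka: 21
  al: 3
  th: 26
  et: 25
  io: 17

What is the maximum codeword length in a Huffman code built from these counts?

Merge the two lowest-weight nodes at each step:
al(3) + ep(13) → 16
16 + io(17) → 33
ka(21) + et(25) → 46
th(26) + 33 → 59
46 + 59 → 105
Maximum depth reached is 4.

4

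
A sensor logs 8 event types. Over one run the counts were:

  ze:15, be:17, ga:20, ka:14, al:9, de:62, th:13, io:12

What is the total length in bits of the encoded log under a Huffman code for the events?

Merge the two smallest weights repeatedly:
merge al(9) and io(12): 21
merge th(13) and ka(14): 27
merge ze(15) and be(17): 32
merge ga(20) and 21: 41
merge 27 and 32: 59
merge 41 and 59: 100
merge de(62) and 100: 162
Each symbol's bit-cost is frequency × depth; summing gives 442 bits (equivalently 21 + 27 + 32 + 41 + 59 + 100 + 162).

442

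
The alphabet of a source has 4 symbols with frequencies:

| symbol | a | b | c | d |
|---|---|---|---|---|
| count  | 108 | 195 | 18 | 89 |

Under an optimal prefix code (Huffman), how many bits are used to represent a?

2

Build the tree from the bottom:
combine c(18), d(89) → 107
combine 107, a(108) → 215
combine b(195), 215 → 410
a's leaf is at depth 2, giving a 2-bit codeword.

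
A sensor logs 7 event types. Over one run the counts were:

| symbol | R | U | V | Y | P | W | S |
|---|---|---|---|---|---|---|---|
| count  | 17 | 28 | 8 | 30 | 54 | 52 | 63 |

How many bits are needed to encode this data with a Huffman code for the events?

664

Greedily combine the two least-frequent nodes:
combine V(8), R(17) → 25
combine 25, U(28) → 53
combine Y(30), W(52) → 82
combine 53, P(54) → 107
combine S(63), 82 → 145
combine 107, 145 → 252
Total encoded bits = sum of merged weights = 25 + 53 + 82 + 107 + 145 + 252 = 664.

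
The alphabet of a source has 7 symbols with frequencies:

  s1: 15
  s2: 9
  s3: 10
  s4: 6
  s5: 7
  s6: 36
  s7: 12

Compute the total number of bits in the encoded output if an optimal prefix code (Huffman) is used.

245

Greedily combine the two least-frequent nodes:
merge s4(6) and s5(7): 13
merge s2(9) and s3(10): 19
merge s7(12) and 13: 25
merge s1(15) and 19: 34
merge 25 and 34: 59
merge s6(36) and 59: 95
The encoded length is the sum of every internal node's weight: 13 + 19 + 25 + 34 + 59 + 95 = 245 bits.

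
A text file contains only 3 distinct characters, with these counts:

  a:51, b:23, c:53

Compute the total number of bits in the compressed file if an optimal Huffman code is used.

Merge the two smallest weights repeatedly:
merge b(23) and a(51): 74
merge c(53) and 74: 127
The encoded length is the sum of every internal node's weight: 74 + 127 = 201 bits.

201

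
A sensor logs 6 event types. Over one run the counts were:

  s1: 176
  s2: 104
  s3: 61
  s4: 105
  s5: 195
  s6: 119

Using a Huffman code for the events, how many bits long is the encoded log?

Merge the two smallest weights repeatedly:
s3(61) + s2(104) → 165
s4(105) + s6(119) → 224
165 + s1(176) → 341
s5(195) + 224 → 419
341 + 419 → 760
Total encoded bits = sum of merged weights = 165 + 224 + 341 + 419 + 760 = 1909.

1909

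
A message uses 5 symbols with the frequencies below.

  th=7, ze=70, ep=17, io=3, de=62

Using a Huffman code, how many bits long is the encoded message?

285

Merge the two smallest weights repeatedly:
io(3) + th(7) → 10
10 + ep(17) → 27
27 + de(62) → 89
ze(70) + 89 → 159
Total encoded bits = sum of merged weights = 10 + 27 + 89 + 159 = 285.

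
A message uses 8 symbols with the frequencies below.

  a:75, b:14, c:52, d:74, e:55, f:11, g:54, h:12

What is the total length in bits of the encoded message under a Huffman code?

952

Build the Huffman tree bottom-up:
merge f(11) and h(12): 23
merge b(14) and 23: 37
merge 37 and c(52): 89
merge g(54) and e(55): 109
merge d(74) and a(75): 149
merge 89 and 109: 198
merge 149 and 198: 347
Each symbol's bit-cost is frequency × depth; summing gives 952 bits (equivalently 23 + 37 + 89 + 109 + 149 + 198 + 347).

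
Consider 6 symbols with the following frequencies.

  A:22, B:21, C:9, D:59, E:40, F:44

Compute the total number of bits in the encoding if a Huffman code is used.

472

Build the Huffman tree bottom-up:
merge C(9) and B(21): 30
merge A(22) and 30: 52
merge E(40) and F(44): 84
merge 52 and D(59): 111
merge 84 and 111: 195
Total encoded bits = sum of merged weights = 30 + 52 + 84 + 111 + 195 = 472.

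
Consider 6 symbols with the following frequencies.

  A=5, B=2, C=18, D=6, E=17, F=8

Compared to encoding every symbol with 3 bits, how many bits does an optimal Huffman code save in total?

36

Fixed-length: 3 bits × 56 symbols = 168 bits.
Huffman merges:
merge B(2) and A(5): 7
merge D(6) and 7: 13
merge F(8) and 13: 21
merge E(17) and C(18): 35
merge 21 and 35: 56
Huffman total = 7 + 13 + 21 + 35 + 56 = 132 bits.
Saving = 168 − 132 = 36 bits.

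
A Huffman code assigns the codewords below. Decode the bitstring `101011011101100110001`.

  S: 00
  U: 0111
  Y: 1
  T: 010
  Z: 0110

YTYYUZZSY

Read left to right; each codeword is recognised as soon as it completes (prefix code):
  1→Y | 010→T | 1→Y | 1→Y | 0111→U | 0110→Z | 0110→Z | 00→S | 1→Y
Decoded message: YTYYUZZSY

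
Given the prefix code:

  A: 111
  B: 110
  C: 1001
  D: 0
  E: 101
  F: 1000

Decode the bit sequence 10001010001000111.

Read left to right; each codeword is recognised as soon as it completes (prefix code):
  1000→F | 101→E | 0→D | 0→D | 0→D | 1000→F | 111→A
Decoded message: FEDDDFA

FEDDDFA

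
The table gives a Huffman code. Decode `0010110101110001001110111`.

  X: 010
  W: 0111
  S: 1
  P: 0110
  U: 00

USPSWUXWW

Read left to right; each codeword is recognised as soon as it completes (prefix code):
  00→U | 1→S | 0110→P | 1→S | 0111→W | 00→U | 010→X | 0111→W | 0111→W
Decoded message: USPSWUXWW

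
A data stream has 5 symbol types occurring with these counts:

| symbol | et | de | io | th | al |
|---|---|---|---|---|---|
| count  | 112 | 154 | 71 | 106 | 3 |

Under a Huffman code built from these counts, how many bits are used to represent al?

Build the tree from the bottom:
al(3) + io(71) → 74
74 + th(106) → 180
et(112) + de(154) → 266
180 + 266 → 446
al sits 3 levels below the root, so its codeword is 3 bits.

3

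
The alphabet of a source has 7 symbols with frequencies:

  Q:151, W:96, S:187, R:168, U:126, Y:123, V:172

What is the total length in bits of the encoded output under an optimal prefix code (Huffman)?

Build the Huffman tree bottom-up:
merge W(96) and Y(123): 219
merge U(126) and Q(151): 277
merge R(168) and V(172): 340
merge S(187) and 219: 406
merge 277 and 340: 617
merge 406 and 617: 1023
Each symbol's bit-cost is frequency × depth; summing gives 2882 bits (equivalently 219 + 277 + 340 + 406 + 617 + 1023).

2882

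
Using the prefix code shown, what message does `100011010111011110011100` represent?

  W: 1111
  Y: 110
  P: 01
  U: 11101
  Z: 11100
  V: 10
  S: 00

VSYVUZZ

Read left to right; each codeword is recognised as soon as it completes (prefix code):
  10→V | 00→S | 110→Y | 10→V | 11101→U | 11100→Z | 11100→Z
Decoded message: VSYVUZZ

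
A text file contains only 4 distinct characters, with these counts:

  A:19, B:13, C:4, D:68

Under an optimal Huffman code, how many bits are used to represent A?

2

Huffman merges, smallest pair first:
combine C(4), B(13) → 17
combine 17, A(19) → 36
combine 36, D(68) → 104
The subtree containing A is merged 2 times, so code length = 2.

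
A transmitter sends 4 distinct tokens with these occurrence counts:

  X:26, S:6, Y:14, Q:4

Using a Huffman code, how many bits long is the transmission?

Merge the two smallest weights repeatedly:
merge Q(4) and S(6): 10
merge 10 and Y(14): 24
merge 24 and X(26): 50
The encoded length is the sum of every internal node's weight: 10 + 24 + 50 = 84 bits.

84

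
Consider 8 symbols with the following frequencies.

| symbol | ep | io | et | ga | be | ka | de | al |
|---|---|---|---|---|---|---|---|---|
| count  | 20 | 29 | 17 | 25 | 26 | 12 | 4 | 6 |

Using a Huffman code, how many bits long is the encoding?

Build the Huffman tree bottom-up:
combine de(4), al(6) → 10
combine 10, ka(12) → 22
combine et(17), ep(20) → 37
combine 22, ga(25) → 47
combine be(26), io(29) → 55
combine 37, 47 → 84
combine 55, 84 → 139
The encoded length is the sum of every internal node's weight: 10 + 22 + 37 + 47 + 55 + 84 + 139 = 394 bits.

394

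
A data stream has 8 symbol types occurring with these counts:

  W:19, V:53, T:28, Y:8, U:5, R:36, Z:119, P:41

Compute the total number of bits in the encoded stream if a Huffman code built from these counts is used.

794

Greedily combine the two least-frequent nodes:
U(5) + Y(8) → 13
13 + W(19) → 32
T(28) + 32 → 60
R(36) + P(41) → 77
V(53) + 60 → 113
77 + 113 → 190
Z(119) + 190 → 309
Total encoded bits = sum of merged weights = 13 + 32 + 60 + 77 + 113 + 190 + 309 = 794.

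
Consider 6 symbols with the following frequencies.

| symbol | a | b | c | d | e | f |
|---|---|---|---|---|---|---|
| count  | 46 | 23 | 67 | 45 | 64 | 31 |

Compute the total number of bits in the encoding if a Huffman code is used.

Merge the two smallest weights repeatedly:
merge b(23) and f(31): 54
merge d(45) and a(46): 91
merge 54 and e(64): 118
merge c(67) and 91: 158
merge 118 and 158: 276
The encoded length is the sum of every internal node's weight: 54 + 91 + 118 + 158 + 276 = 697 bits.

697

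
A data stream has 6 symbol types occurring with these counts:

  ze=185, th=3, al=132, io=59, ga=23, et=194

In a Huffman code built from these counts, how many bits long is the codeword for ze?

2

Repeatedly merge the two smallest:
th(3) + ga(23) → 26
26 + io(59) → 85
85 + al(132) → 217
ze(185) + et(194) → 379
217 + 379 → 596
The subtree containing ze is merged 2 times, so code length = 2.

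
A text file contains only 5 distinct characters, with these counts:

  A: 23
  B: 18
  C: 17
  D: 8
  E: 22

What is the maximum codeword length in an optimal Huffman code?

Merge the two lowest-weight nodes at each step:
combine D(8), C(17) → 25
combine B(18), E(22) → 40
combine A(23), 25 → 48
combine 40, 48 → 88
The rarest symbols sit at the bottom; the longest codeword is 3 bits.

3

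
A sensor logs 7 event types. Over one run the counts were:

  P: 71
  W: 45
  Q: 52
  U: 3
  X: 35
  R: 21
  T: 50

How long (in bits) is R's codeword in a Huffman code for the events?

Repeatedly merge the two smallest:
combine U(3), R(21) → 24
combine 24, X(35) → 59
combine W(45), T(50) → 95
combine Q(52), 59 → 111
combine P(71), 95 → 166
combine 111, 166 → 277
R sits 4 levels below the root, so its codeword is 4 bits.

4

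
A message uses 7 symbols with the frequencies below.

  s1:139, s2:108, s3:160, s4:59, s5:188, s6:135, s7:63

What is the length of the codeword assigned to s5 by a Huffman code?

Huffman merges, smallest pair first:
merge s4(59) and s7(63): 122
merge s2(108) and 122: 230
merge s6(135) and s1(139): 274
merge s3(160) and s5(188): 348
merge 230 and 274: 504
merge 348 and 504: 852
The subtree containing s5 is merged 2 times, so code length = 2.

2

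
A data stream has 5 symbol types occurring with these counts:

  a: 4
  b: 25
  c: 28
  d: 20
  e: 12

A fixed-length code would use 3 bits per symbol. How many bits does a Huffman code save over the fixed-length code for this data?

Fixed-length: 3 bits × 89 symbols = 267 bits.
Huffman merges:
a(4) + e(12) → 16
16 + d(20) → 36
b(25) + c(28) → 53
36 + 53 → 89
Huffman total = 16 + 36 + 53 + 89 = 194 bits.
Saving = 267 − 194 = 73 bits.

73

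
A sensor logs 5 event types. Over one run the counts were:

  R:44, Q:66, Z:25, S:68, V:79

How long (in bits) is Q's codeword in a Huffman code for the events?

Repeatedly merge the two smallest:
merge Z(25) and R(44): 69
merge Q(66) and S(68): 134
merge 69 and V(79): 148
merge 134 and 148: 282
The subtree containing Q is merged 2 times, so code length = 2.

2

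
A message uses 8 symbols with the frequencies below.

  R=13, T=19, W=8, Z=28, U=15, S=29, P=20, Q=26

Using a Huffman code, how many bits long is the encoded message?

Merge the two smallest weights repeatedly:
merge W(8) and R(13): 21
merge U(15) and T(19): 34
merge P(20) and 21: 41
merge Q(26) and Z(28): 54
merge S(29) and 34: 63
merge 41 and 54: 95
merge 63 and 95: 158
Each symbol's bit-cost is frequency × depth; summing gives 466 bits (equivalently 21 + 34 + 41 + 54 + 63 + 95 + 158).

466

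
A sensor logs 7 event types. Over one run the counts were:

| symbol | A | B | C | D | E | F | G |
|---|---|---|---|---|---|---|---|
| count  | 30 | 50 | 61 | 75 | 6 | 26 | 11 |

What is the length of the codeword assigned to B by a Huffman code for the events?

Build the tree from the bottom:
merge E(6) and G(11): 17
merge 17 and F(26): 43
merge A(30) and 43: 73
merge B(50) and C(61): 111
merge 73 and D(75): 148
merge 111 and 148: 259
B's leaf is at depth 2, giving a 2-bit codeword.

2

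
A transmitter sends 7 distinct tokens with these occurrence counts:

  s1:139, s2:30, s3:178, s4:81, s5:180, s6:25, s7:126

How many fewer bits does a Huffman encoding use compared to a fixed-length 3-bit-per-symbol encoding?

Fixed-length: 3 bits × 759 symbols = 2277 bits.
Huffman merges:
s6(25) + s2(30) → 55
55 + s4(81) → 136
s7(126) + 136 → 262
s1(139) + s3(178) → 317
s5(180) + 262 → 442
317 + 442 → 759
Huffman total = 55 + 136 + 262 + 317 + 442 + 759 = 1971 bits.
Saving = 2277 − 1971 = 306 bits.

306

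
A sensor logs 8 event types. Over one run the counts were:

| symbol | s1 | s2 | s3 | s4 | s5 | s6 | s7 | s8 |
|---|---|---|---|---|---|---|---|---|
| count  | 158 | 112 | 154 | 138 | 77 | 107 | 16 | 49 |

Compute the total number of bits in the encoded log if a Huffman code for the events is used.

Build the Huffman tree bottom-up:
s7(16) + s8(49) → 65
65 + s5(77) → 142
s6(107) + s2(112) → 219
s4(138) + 142 → 280
s3(154) + s1(158) → 312
219 + 280 → 499
312 + 499 → 811
Each symbol's bit-cost is frequency × depth; summing gives 2328 bits (equivalently 65 + 142 + 219 + 280 + 312 + 499 + 811).

2328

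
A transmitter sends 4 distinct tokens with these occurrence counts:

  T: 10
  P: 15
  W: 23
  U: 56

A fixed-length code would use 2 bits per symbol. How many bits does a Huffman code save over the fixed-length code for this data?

Fixed-length: 2 bits × 104 symbols = 208 bits.
Huffman merges:
T(10) + P(15) → 25
W(23) + 25 → 48
48 + U(56) → 104
Huffman total = 25 + 48 + 104 = 177 bits.
Saving = 208 − 177 = 31 bits.

31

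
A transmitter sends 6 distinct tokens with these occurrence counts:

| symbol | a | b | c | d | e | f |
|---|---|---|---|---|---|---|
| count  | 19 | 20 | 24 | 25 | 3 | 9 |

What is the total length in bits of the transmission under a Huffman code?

243

Merge the two smallest weights repeatedly:
e(3) + f(9) → 12
12 + a(19) → 31
b(20) + c(24) → 44
d(25) + 31 → 56
44 + 56 → 100
Total encoded bits = sum of merged weights = 12 + 31 + 44 + 56 + 100 = 243.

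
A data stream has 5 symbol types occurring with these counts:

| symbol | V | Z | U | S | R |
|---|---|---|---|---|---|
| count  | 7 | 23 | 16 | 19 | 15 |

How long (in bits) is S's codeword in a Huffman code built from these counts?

2

Repeatedly merge the two smallest:
merge V(7) and R(15): 22
merge U(16) and S(19): 35
merge 22 and Z(23): 45
merge 35 and 45: 80
The subtree containing S is merged 2 times, so code length = 2.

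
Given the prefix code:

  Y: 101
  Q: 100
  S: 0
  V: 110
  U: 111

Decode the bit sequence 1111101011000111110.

UVYQSUV

Read left to right; each codeword is recognised as soon as it completes (prefix code):
  111→U | 110→V | 101→Y | 100→Q | 0→S | 111→U | 110→V
Decoded message: UVYQSUV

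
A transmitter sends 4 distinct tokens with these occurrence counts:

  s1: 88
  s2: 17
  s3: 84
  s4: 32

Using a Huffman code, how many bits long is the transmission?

403

Build the Huffman tree bottom-up:
merge s2(17) and s4(32): 49
merge 49 and s3(84): 133
merge s1(88) and 133: 221
Total encoded bits = sum of merged weights = 49 + 133 + 221 = 403.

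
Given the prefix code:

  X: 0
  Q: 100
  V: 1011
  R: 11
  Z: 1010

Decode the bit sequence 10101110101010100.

ZRZZQ

Read left to right; each codeword is recognised as soon as it completes (prefix code):
  1010→Z | 11→R | 1010→Z | 1010→Z | 100→Q
Decoded message: ZRZZQ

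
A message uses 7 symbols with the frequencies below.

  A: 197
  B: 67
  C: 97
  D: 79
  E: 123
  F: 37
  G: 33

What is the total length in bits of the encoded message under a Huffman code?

1649

Merge the two smallest weights repeatedly:
merge G(33) and F(37): 70
merge B(67) and 70: 137
merge D(79) and C(97): 176
merge E(123) and 137: 260
merge 176 and A(197): 373
merge 260 and 373: 633
Each symbol's bit-cost is frequency × depth; summing gives 1649 bits (equivalently 70 + 137 + 176 + 260 + 373 + 633).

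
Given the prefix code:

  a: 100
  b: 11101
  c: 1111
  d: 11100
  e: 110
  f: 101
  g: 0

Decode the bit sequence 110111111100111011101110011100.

ecdbedd

Read left to right; each codeword is recognised as soon as it completes (prefix code):
  110→e | 1111→c | 11100→d | 11101→b | 110→e | 11100→d | 11100→d
Decoded message: ecdbedd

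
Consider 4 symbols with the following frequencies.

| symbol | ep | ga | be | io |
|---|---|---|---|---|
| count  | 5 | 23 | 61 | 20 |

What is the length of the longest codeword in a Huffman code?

3

Merge the two lowest-weight nodes at each step:
ep(5) + io(20) → 25
ga(23) + 25 → 48
48 + be(61) → 109
The first pair merged (ep, io) ends up deepest, at depth 3.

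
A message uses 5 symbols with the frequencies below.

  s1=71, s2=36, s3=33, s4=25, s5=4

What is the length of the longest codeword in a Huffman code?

4

Merge the two lowest-weight nodes at each step:
s5(4) + s4(25) → 29
29 + s3(33) → 62
s2(36) + 62 → 98
s1(71) + 98 → 169
The first pair merged (s5, s4) ends up deepest, at depth 4.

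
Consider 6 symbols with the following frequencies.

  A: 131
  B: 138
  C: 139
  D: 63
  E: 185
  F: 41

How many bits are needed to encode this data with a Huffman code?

Merge the two smallest weights repeatedly:
F(41) + D(63) → 104
104 + A(131) → 235
B(138) + C(139) → 277
E(185) + 235 → 420
277 + 420 → 697
Total encoded bits = sum of merged weights = 104 + 235 + 277 + 420 + 697 = 1733.

1733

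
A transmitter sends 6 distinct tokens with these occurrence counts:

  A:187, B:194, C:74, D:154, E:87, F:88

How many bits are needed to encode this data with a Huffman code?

Build the Huffman tree bottom-up:
C(74) + E(87) → 161
F(88) + D(154) → 242
161 + A(187) → 348
B(194) + 242 → 436
348 + 436 → 784
Each symbol's bit-cost is frequency × depth; summing gives 1971 bits (equivalently 161 + 242 + 348 + 436 + 784).

1971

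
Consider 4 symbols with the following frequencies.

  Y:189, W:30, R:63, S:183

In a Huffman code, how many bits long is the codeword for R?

3

Repeatedly merge the two smallest:
W(30) + R(63) → 93
93 + S(183) → 276
Y(189) + 276 → 465
R sits 3 levels below the root, so its codeword is 3 bits.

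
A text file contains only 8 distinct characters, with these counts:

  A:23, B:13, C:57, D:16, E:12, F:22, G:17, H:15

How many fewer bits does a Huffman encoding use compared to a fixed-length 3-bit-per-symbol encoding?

32

Fixed-length: 3 bits × 175 symbols = 525 bits.
Huffman merges:
merge E(12) and B(13): 25
merge H(15) and D(16): 31
merge G(17) and F(22): 39
merge A(23) and 25: 48
merge 31 and 39: 70
merge 48 and C(57): 105
merge 70 and 105: 175
Huffman total = 25 + 31 + 39 + 48 + 70 + 105 + 175 = 493 bits.
Saving = 525 − 493 = 32 bits.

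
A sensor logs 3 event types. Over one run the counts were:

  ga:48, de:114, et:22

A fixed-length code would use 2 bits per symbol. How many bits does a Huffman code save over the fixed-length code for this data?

114

Fixed-length: 2 bits × 184 symbols = 368 bits.
Huffman merges:
et(22) + ga(48) → 70
70 + de(114) → 184
Huffman total = 70 + 184 = 254 bits.
Saving = 368 − 254 = 114 bits.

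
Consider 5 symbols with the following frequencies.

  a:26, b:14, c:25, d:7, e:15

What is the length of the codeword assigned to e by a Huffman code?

2

Build the tree from the bottom:
merge d(7) and b(14): 21
merge e(15) and 21: 36
merge c(25) and a(26): 51
merge 36 and 51: 87
e sits 2 levels below the root, so its codeword is 2 bits.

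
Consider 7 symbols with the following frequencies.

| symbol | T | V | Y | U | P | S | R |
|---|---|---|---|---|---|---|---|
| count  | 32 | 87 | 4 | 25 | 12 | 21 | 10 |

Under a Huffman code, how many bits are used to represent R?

Huffman merges, smallest pair first:
merge Y(4) and R(10): 14
merge P(12) and 14: 26
merge S(21) and U(25): 46
merge 26 and T(32): 58
merge 46 and 58: 104
merge V(87) and 104: 191
R's leaf is at depth 5, giving a 5-bit codeword.

5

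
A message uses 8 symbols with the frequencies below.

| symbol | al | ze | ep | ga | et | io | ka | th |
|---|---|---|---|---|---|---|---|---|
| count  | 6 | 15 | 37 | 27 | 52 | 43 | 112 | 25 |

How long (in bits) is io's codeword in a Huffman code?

Huffman merges, smallest pair first:
merge al(6) and ze(15): 21
merge 21 and th(25): 46
merge ga(27) and ep(37): 64
merge io(43) and 46: 89
merge et(52) and 64: 116
merge 89 and ka(112): 201
merge 116 and 201: 317
io sits 3 levels below the root, so its codeword is 3 bits.

3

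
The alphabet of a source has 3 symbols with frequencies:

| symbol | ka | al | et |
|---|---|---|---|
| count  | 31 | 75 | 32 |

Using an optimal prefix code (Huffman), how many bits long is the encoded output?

201

Greedily combine the two least-frequent nodes:
merge ka(31) and et(32): 63
merge 63 and al(75): 138
Each symbol's bit-cost is frequency × depth; summing gives 201 bits (equivalently 63 + 138).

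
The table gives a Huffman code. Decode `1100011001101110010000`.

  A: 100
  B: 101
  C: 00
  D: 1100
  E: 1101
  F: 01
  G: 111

Read left to right; each codeword is recognised as soon as it completes (prefix code):
  1100→D | 01→F | 100→A | 1101→E | 1100→D | 100→A | 00→C
Decoded message: DFAEDAC

DFAEDAC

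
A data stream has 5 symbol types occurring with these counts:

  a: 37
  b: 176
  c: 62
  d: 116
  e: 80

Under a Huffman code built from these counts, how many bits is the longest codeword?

3

Merge the two lowest-weight nodes at each step:
a(37) + c(62) → 99
e(80) + 99 → 179
d(116) + b(176) → 292
179 + 292 → 471
Maximum depth reached is 3.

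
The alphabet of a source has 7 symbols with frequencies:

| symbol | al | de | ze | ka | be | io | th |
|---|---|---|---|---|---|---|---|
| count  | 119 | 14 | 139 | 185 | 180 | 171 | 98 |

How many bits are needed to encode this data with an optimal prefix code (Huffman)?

2465

Merge the two smallest weights repeatedly:
combine de(14), th(98) → 112
combine 112, al(119) → 231
combine ze(139), io(171) → 310
combine be(180), ka(185) → 365
combine 231, 310 → 541
combine 365, 541 → 906
Total encoded bits = sum of merged weights = 112 + 231 + 310 + 365 + 541 + 906 = 2465.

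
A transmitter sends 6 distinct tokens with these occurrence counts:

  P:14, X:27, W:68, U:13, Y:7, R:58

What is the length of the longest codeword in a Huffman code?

Merge the two lowest-weight nodes at each step:
merge Y(7) and U(13): 20
merge P(14) and 20: 34
merge X(27) and 34: 61
merge R(58) and 61: 119
merge W(68) and 119: 187
The rarest symbols sit at the bottom; the longest codeword is 5 bits.

5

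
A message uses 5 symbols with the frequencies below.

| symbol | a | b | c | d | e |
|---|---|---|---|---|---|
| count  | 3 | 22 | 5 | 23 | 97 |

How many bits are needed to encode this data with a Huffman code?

Build the Huffman tree bottom-up:
a(3) + c(5) → 8
8 + b(22) → 30
d(23) + 30 → 53
53 + e(97) → 150
Total encoded bits = sum of merged weights = 8 + 30 + 53 + 150 = 241.

241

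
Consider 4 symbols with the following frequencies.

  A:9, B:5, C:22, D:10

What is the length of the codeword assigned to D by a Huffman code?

Repeatedly merge the two smallest:
B(5) + A(9) → 14
D(10) + 14 → 24
C(22) + 24 → 46
The subtree containing D is merged 2 times, so code length = 2.

2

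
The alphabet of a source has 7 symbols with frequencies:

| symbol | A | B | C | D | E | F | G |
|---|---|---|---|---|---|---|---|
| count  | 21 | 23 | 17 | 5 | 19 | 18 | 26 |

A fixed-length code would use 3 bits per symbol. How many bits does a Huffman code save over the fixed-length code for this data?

Fixed-length: 3 bits × 129 symbols = 387 bits.
Huffman merges:
combine D(5), C(17) → 22
combine F(18), E(19) → 37
combine A(21), 22 → 43
combine B(23), G(26) → 49
combine 37, 43 → 80
combine 49, 80 → 129
Huffman total = 22 + 37 + 43 + 49 + 80 + 129 = 360 bits.
Saving = 387 − 360 = 27 bits.

27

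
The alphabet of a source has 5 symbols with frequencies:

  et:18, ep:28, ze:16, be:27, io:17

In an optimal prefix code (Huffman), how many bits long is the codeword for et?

2

Huffman merges, smallest pair first:
combine ze(16), io(17) → 33
combine et(18), be(27) → 45
combine ep(28), 33 → 61
combine 45, 61 → 106
et's leaf is at depth 2, giving a 2-bit codeword.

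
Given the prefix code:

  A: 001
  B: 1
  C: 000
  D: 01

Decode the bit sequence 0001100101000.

CBBADC

Read left to right; each codeword is recognised as soon as it completes (prefix code):
  000→C | 1→B | 1→B | 001→A | 01→D | 000→C
Decoded message: CBBADC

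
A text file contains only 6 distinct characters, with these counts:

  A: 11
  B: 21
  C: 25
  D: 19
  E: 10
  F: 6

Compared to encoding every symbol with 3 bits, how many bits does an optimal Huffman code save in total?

49

Fixed-length: 3 bits × 92 symbols = 276 bits.
Huffman merges:
combine F(6), E(10) → 16
combine A(11), 16 → 27
combine D(19), B(21) → 40
combine C(25), 27 → 52
combine 40, 52 → 92
Huffman total = 16 + 27 + 40 + 52 + 92 = 227 bits.
Saving = 276 − 227 = 49 bits.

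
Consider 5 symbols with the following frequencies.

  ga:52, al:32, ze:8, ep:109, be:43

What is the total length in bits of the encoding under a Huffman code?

Build the Huffman tree bottom-up:
merge ze(8) and al(32): 40
merge 40 and be(43): 83
merge ga(52) and 83: 135
merge ep(109) and 135: 244
Each symbol's bit-cost is frequency × depth; summing gives 502 bits (equivalently 40 + 83 + 135 + 244).

502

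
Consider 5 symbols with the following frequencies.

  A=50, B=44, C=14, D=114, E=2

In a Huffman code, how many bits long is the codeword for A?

2

Huffman merges, smallest pair first:
merge E(2) and C(14): 16
merge 16 and B(44): 60
merge A(50) and 60: 110
merge 110 and D(114): 224
The subtree containing A is merged 2 times, so code length = 2.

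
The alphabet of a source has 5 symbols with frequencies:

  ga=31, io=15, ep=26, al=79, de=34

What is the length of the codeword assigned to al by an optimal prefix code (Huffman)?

1

Build the tree from the bottom:
io(15) + ep(26) → 41
ga(31) + de(34) → 65
41 + 65 → 106
al(79) + 106 → 185
al is a child of the root — depth 1, so its codeword is a single bit.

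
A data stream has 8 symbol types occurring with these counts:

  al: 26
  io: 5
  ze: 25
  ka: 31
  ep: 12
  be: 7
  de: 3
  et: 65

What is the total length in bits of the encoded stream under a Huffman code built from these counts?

Merge the two smallest weights repeatedly:
de(3) + io(5) → 8
be(7) + 8 → 15
ep(12) + 15 → 27
ze(25) + al(26) → 51
27 + ka(31) → 58
51 + 58 → 109
et(65) + 109 → 174
The encoded length is the sum of every internal node's weight: 8 + 15 + 27 + 51 + 58 + 109 + 174 = 442 bits.

442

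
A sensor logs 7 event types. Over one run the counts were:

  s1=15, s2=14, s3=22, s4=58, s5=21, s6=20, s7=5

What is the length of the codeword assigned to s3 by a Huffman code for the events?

Repeatedly merge the two smallest:
combine s7(5), s2(14) → 19
combine s1(15), 19 → 34
combine s6(20), s5(21) → 41
combine s3(22), 34 → 56
combine 41, 56 → 97
combine s4(58), 97 → 155
s3 sits 3 levels below the root, so its codeword is 3 bits.

3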